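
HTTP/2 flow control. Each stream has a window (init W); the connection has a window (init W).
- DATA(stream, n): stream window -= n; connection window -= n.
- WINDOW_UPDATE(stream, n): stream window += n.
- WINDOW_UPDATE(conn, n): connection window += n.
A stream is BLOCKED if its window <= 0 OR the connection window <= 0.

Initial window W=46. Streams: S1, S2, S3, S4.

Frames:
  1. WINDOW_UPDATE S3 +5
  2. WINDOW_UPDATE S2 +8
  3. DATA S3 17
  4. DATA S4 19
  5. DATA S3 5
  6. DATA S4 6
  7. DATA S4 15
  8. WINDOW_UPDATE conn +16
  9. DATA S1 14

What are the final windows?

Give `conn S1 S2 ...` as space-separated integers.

Op 1: conn=46 S1=46 S2=46 S3=51 S4=46 blocked=[]
Op 2: conn=46 S1=46 S2=54 S3=51 S4=46 blocked=[]
Op 3: conn=29 S1=46 S2=54 S3=34 S4=46 blocked=[]
Op 4: conn=10 S1=46 S2=54 S3=34 S4=27 blocked=[]
Op 5: conn=5 S1=46 S2=54 S3=29 S4=27 blocked=[]
Op 6: conn=-1 S1=46 S2=54 S3=29 S4=21 blocked=[1, 2, 3, 4]
Op 7: conn=-16 S1=46 S2=54 S3=29 S4=6 blocked=[1, 2, 3, 4]
Op 8: conn=0 S1=46 S2=54 S3=29 S4=6 blocked=[1, 2, 3, 4]
Op 9: conn=-14 S1=32 S2=54 S3=29 S4=6 blocked=[1, 2, 3, 4]

Answer: -14 32 54 29 6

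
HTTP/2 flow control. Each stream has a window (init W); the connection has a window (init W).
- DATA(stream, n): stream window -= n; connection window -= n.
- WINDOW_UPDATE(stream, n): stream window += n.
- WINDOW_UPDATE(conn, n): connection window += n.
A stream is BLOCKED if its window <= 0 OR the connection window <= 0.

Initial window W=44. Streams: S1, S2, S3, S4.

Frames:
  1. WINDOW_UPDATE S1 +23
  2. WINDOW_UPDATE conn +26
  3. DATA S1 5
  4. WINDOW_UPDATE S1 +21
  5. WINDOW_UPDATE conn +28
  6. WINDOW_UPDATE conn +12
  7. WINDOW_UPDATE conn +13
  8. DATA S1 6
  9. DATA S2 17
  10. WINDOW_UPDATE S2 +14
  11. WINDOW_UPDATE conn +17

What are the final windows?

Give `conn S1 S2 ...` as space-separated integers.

Op 1: conn=44 S1=67 S2=44 S3=44 S4=44 blocked=[]
Op 2: conn=70 S1=67 S2=44 S3=44 S4=44 blocked=[]
Op 3: conn=65 S1=62 S2=44 S3=44 S4=44 blocked=[]
Op 4: conn=65 S1=83 S2=44 S3=44 S4=44 blocked=[]
Op 5: conn=93 S1=83 S2=44 S3=44 S4=44 blocked=[]
Op 6: conn=105 S1=83 S2=44 S3=44 S4=44 blocked=[]
Op 7: conn=118 S1=83 S2=44 S3=44 S4=44 blocked=[]
Op 8: conn=112 S1=77 S2=44 S3=44 S4=44 blocked=[]
Op 9: conn=95 S1=77 S2=27 S3=44 S4=44 blocked=[]
Op 10: conn=95 S1=77 S2=41 S3=44 S4=44 blocked=[]
Op 11: conn=112 S1=77 S2=41 S3=44 S4=44 blocked=[]

Answer: 112 77 41 44 44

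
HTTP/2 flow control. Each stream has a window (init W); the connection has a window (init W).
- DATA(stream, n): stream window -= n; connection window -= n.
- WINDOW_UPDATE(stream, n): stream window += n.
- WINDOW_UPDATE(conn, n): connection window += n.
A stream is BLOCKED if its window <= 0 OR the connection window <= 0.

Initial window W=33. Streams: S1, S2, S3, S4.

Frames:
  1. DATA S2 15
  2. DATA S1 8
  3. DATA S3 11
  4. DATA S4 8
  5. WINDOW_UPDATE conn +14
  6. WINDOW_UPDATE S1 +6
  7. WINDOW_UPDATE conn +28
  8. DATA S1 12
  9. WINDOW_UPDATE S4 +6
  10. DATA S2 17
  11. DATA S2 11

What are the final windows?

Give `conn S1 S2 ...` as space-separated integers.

Op 1: conn=18 S1=33 S2=18 S3=33 S4=33 blocked=[]
Op 2: conn=10 S1=25 S2=18 S3=33 S4=33 blocked=[]
Op 3: conn=-1 S1=25 S2=18 S3=22 S4=33 blocked=[1, 2, 3, 4]
Op 4: conn=-9 S1=25 S2=18 S3=22 S4=25 blocked=[1, 2, 3, 4]
Op 5: conn=5 S1=25 S2=18 S3=22 S4=25 blocked=[]
Op 6: conn=5 S1=31 S2=18 S3=22 S4=25 blocked=[]
Op 7: conn=33 S1=31 S2=18 S3=22 S4=25 blocked=[]
Op 8: conn=21 S1=19 S2=18 S3=22 S4=25 blocked=[]
Op 9: conn=21 S1=19 S2=18 S3=22 S4=31 blocked=[]
Op 10: conn=4 S1=19 S2=1 S3=22 S4=31 blocked=[]
Op 11: conn=-7 S1=19 S2=-10 S3=22 S4=31 blocked=[1, 2, 3, 4]

Answer: -7 19 -10 22 31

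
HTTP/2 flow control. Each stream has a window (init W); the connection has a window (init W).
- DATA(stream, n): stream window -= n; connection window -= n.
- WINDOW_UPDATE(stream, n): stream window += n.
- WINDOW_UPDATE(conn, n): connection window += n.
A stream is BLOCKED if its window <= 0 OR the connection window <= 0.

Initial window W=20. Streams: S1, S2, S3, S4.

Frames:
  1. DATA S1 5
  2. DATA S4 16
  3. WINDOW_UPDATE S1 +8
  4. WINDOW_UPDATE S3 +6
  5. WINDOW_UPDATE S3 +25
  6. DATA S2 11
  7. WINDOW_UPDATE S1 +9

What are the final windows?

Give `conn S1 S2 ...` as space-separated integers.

Answer: -12 32 9 51 4

Derivation:
Op 1: conn=15 S1=15 S2=20 S3=20 S4=20 blocked=[]
Op 2: conn=-1 S1=15 S2=20 S3=20 S4=4 blocked=[1, 2, 3, 4]
Op 3: conn=-1 S1=23 S2=20 S3=20 S4=4 blocked=[1, 2, 3, 4]
Op 4: conn=-1 S1=23 S2=20 S3=26 S4=4 blocked=[1, 2, 3, 4]
Op 5: conn=-1 S1=23 S2=20 S3=51 S4=4 blocked=[1, 2, 3, 4]
Op 6: conn=-12 S1=23 S2=9 S3=51 S4=4 blocked=[1, 2, 3, 4]
Op 7: conn=-12 S1=32 S2=9 S3=51 S4=4 blocked=[1, 2, 3, 4]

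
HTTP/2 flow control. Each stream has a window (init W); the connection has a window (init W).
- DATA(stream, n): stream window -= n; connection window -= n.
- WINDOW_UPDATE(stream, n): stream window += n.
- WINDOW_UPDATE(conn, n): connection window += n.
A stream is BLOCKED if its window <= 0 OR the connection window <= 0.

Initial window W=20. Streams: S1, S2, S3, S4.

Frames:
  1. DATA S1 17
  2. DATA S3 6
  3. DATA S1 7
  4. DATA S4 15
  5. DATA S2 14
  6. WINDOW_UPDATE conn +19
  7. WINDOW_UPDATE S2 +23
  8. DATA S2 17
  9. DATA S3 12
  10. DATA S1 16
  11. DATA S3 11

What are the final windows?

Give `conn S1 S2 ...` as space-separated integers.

Op 1: conn=3 S1=3 S2=20 S3=20 S4=20 blocked=[]
Op 2: conn=-3 S1=3 S2=20 S3=14 S4=20 blocked=[1, 2, 3, 4]
Op 3: conn=-10 S1=-4 S2=20 S3=14 S4=20 blocked=[1, 2, 3, 4]
Op 4: conn=-25 S1=-4 S2=20 S3=14 S4=5 blocked=[1, 2, 3, 4]
Op 5: conn=-39 S1=-4 S2=6 S3=14 S4=5 blocked=[1, 2, 3, 4]
Op 6: conn=-20 S1=-4 S2=6 S3=14 S4=5 blocked=[1, 2, 3, 4]
Op 7: conn=-20 S1=-4 S2=29 S3=14 S4=5 blocked=[1, 2, 3, 4]
Op 8: conn=-37 S1=-4 S2=12 S3=14 S4=5 blocked=[1, 2, 3, 4]
Op 9: conn=-49 S1=-4 S2=12 S3=2 S4=5 blocked=[1, 2, 3, 4]
Op 10: conn=-65 S1=-20 S2=12 S3=2 S4=5 blocked=[1, 2, 3, 4]
Op 11: conn=-76 S1=-20 S2=12 S3=-9 S4=5 blocked=[1, 2, 3, 4]

Answer: -76 -20 12 -9 5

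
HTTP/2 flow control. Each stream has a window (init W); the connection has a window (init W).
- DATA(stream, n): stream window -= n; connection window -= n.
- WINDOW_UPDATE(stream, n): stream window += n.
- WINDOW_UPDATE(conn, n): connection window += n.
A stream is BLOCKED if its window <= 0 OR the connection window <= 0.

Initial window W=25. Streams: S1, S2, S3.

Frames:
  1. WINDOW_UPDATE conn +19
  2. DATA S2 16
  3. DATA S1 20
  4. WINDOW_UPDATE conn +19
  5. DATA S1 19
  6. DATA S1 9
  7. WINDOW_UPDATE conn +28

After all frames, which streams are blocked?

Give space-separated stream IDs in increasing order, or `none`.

Answer: S1

Derivation:
Op 1: conn=44 S1=25 S2=25 S3=25 blocked=[]
Op 2: conn=28 S1=25 S2=9 S3=25 blocked=[]
Op 3: conn=8 S1=5 S2=9 S3=25 blocked=[]
Op 4: conn=27 S1=5 S2=9 S3=25 blocked=[]
Op 5: conn=8 S1=-14 S2=9 S3=25 blocked=[1]
Op 6: conn=-1 S1=-23 S2=9 S3=25 blocked=[1, 2, 3]
Op 7: conn=27 S1=-23 S2=9 S3=25 blocked=[1]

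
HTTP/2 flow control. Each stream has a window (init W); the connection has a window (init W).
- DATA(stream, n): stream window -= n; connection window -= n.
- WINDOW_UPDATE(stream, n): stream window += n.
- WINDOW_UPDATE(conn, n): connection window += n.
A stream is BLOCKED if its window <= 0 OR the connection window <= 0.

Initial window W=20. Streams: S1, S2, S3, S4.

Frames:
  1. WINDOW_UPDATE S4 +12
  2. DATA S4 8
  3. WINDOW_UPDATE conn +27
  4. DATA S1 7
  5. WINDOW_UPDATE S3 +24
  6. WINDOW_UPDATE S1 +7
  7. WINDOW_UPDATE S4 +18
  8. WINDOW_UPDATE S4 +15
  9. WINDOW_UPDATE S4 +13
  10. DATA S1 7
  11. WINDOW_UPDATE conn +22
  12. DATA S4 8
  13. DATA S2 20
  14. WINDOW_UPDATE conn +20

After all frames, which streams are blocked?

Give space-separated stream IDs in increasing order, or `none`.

Op 1: conn=20 S1=20 S2=20 S3=20 S4=32 blocked=[]
Op 2: conn=12 S1=20 S2=20 S3=20 S4=24 blocked=[]
Op 3: conn=39 S1=20 S2=20 S3=20 S4=24 blocked=[]
Op 4: conn=32 S1=13 S2=20 S3=20 S4=24 blocked=[]
Op 5: conn=32 S1=13 S2=20 S3=44 S4=24 blocked=[]
Op 6: conn=32 S1=20 S2=20 S3=44 S4=24 blocked=[]
Op 7: conn=32 S1=20 S2=20 S3=44 S4=42 blocked=[]
Op 8: conn=32 S1=20 S2=20 S3=44 S4=57 blocked=[]
Op 9: conn=32 S1=20 S2=20 S3=44 S4=70 blocked=[]
Op 10: conn=25 S1=13 S2=20 S3=44 S4=70 blocked=[]
Op 11: conn=47 S1=13 S2=20 S3=44 S4=70 blocked=[]
Op 12: conn=39 S1=13 S2=20 S3=44 S4=62 blocked=[]
Op 13: conn=19 S1=13 S2=0 S3=44 S4=62 blocked=[2]
Op 14: conn=39 S1=13 S2=0 S3=44 S4=62 blocked=[2]

Answer: S2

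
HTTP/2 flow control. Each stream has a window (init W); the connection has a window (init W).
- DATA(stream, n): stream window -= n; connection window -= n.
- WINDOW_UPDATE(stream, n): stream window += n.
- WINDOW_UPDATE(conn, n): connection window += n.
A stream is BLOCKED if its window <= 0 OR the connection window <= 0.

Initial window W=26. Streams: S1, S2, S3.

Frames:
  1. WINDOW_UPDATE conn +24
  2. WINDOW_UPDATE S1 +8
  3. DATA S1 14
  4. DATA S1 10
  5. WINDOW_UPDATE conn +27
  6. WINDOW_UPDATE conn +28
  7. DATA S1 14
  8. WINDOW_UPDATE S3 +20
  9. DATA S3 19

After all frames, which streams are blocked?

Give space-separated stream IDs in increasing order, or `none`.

Answer: S1

Derivation:
Op 1: conn=50 S1=26 S2=26 S3=26 blocked=[]
Op 2: conn=50 S1=34 S2=26 S3=26 blocked=[]
Op 3: conn=36 S1=20 S2=26 S3=26 blocked=[]
Op 4: conn=26 S1=10 S2=26 S3=26 blocked=[]
Op 5: conn=53 S1=10 S2=26 S3=26 blocked=[]
Op 6: conn=81 S1=10 S2=26 S3=26 blocked=[]
Op 7: conn=67 S1=-4 S2=26 S3=26 blocked=[1]
Op 8: conn=67 S1=-4 S2=26 S3=46 blocked=[1]
Op 9: conn=48 S1=-4 S2=26 S3=27 blocked=[1]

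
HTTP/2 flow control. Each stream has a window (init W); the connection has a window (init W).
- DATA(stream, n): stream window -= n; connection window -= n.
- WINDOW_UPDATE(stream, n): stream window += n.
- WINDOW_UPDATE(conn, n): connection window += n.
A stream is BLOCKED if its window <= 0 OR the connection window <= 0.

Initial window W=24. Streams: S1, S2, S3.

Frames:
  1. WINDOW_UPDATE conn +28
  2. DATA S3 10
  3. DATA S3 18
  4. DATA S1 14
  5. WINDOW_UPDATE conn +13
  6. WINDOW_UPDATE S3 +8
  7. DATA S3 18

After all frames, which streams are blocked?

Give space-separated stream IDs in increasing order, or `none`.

Answer: S3

Derivation:
Op 1: conn=52 S1=24 S2=24 S3=24 blocked=[]
Op 2: conn=42 S1=24 S2=24 S3=14 blocked=[]
Op 3: conn=24 S1=24 S2=24 S3=-4 blocked=[3]
Op 4: conn=10 S1=10 S2=24 S3=-4 blocked=[3]
Op 5: conn=23 S1=10 S2=24 S3=-4 blocked=[3]
Op 6: conn=23 S1=10 S2=24 S3=4 blocked=[]
Op 7: conn=5 S1=10 S2=24 S3=-14 blocked=[3]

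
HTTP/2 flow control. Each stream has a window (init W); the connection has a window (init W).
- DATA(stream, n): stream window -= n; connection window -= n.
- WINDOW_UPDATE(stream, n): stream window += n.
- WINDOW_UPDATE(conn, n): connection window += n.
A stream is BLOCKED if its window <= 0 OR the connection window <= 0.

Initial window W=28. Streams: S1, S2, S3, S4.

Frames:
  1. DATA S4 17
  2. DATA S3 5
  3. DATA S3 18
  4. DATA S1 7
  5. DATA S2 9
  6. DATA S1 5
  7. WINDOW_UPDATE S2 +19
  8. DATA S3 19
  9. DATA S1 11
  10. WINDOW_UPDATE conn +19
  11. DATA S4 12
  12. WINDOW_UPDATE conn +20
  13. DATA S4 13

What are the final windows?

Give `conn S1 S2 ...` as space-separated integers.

Answer: -49 5 38 -14 -14

Derivation:
Op 1: conn=11 S1=28 S2=28 S3=28 S4=11 blocked=[]
Op 2: conn=6 S1=28 S2=28 S3=23 S4=11 blocked=[]
Op 3: conn=-12 S1=28 S2=28 S3=5 S4=11 blocked=[1, 2, 3, 4]
Op 4: conn=-19 S1=21 S2=28 S3=5 S4=11 blocked=[1, 2, 3, 4]
Op 5: conn=-28 S1=21 S2=19 S3=5 S4=11 blocked=[1, 2, 3, 4]
Op 6: conn=-33 S1=16 S2=19 S3=5 S4=11 blocked=[1, 2, 3, 4]
Op 7: conn=-33 S1=16 S2=38 S3=5 S4=11 blocked=[1, 2, 3, 4]
Op 8: conn=-52 S1=16 S2=38 S3=-14 S4=11 blocked=[1, 2, 3, 4]
Op 9: conn=-63 S1=5 S2=38 S3=-14 S4=11 blocked=[1, 2, 3, 4]
Op 10: conn=-44 S1=5 S2=38 S3=-14 S4=11 blocked=[1, 2, 3, 4]
Op 11: conn=-56 S1=5 S2=38 S3=-14 S4=-1 blocked=[1, 2, 3, 4]
Op 12: conn=-36 S1=5 S2=38 S3=-14 S4=-1 blocked=[1, 2, 3, 4]
Op 13: conn=-49 S1=5 S2=38 S3=-14 S4=-14 blocked=[1, 2, 3, 4]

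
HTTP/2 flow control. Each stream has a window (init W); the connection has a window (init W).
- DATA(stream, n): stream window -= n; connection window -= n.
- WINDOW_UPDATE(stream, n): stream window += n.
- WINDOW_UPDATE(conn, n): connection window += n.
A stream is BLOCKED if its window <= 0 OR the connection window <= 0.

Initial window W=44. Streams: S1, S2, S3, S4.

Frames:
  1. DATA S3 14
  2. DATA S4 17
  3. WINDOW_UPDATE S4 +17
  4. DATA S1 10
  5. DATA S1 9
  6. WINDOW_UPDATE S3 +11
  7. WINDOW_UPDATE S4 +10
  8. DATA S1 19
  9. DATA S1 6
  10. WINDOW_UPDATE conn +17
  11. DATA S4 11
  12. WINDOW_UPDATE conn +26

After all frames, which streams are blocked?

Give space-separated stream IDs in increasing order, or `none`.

Answer: S1

Derivation:
Op 1: conn=30 S1=44 S2=44 S3=30 S4=44 blocked=[]
Op 2: conn=13 S1=44 S2=44 S3=30 S4=27 blocked=[]
Op 3: conn=13 S1=44 S2=44 S3=30 S4=44 blocked=[]
Op 4: conn=3 S1=34 S2=44 S3=30 S4=44 blocked=[]
Op 5: conn=-6 S1=25 S2=44 S3=30 S4=44 blocked=[1, 2, 3, 4]
Op 6: conn=-6 S1=25 S2=44 S3=41 S4=44 blocked=[1, 2, 3, 4]
Op 7: conn=-6 S1=25 S2=44 S3=41 S4=54 blocked=[1, 2, 3, 4]
Op 8: conn=-25 S1=6 S2=44 S3=41 S4=54 blocked=[1, 2, 3, 4]
Op 9: conn=-31 S1=0 S2=44 S3=41 S4=54 blocked=[1, 2, 3, 4]
Op 10: conn=-14 S1=0 S2=44 S3=41 S4=54 blocked=[1, 2, 3, 4]
Op 11: conn=-25 S1=0 S2=44 S3=41 S4=43 blocked=[1, 2, 3, 4]
Op 12: conn=1 S1=0 S2=44 S3=41 S4=43 blocked=[1]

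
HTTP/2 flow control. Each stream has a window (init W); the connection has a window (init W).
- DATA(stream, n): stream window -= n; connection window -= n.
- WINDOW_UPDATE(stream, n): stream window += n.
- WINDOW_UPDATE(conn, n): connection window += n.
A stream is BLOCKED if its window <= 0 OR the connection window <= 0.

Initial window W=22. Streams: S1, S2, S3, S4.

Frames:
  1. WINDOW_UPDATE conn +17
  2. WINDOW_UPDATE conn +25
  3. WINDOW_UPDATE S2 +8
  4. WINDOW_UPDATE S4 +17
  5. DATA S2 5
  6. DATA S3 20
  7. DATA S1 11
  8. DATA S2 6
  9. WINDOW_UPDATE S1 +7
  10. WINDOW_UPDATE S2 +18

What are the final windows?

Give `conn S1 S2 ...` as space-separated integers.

Op 1: conn=39 S1=22 S2=22 S3=22 S4=22 blocked=[]
Op 2: conn=64 S1=22 S2=22 S3=22 S4=22 blocked=[]
Op 3: conn=64 S1=22 S2=30 S3=22 S4=22 blocked=[]
Op 4: conn=64 S1=22 S2=30 S3=22 S4=39 blocked=[]
Op 5: conn=59 S1=22 S2=25 S3=22 S4=39 blocked=[]
Op 6: conn=39 S1=22 S2=25 S3=2 S4=39 blocked=[]
Op 7: conn=28 S1=11 S2=25 S3=2 S4=39 blocked=[]
Op 8: conn=22 S1=11 S2=19 S3=2 S4=39 blocked=[]
Op 9: conn=22 S1=18 S2=19 S3=2 S4=39 blocked=[]
Op 10: conn=22 S1=18 S2=37 S3=2 S4=39 blocked=[]

Answer: 22 18 37 2 39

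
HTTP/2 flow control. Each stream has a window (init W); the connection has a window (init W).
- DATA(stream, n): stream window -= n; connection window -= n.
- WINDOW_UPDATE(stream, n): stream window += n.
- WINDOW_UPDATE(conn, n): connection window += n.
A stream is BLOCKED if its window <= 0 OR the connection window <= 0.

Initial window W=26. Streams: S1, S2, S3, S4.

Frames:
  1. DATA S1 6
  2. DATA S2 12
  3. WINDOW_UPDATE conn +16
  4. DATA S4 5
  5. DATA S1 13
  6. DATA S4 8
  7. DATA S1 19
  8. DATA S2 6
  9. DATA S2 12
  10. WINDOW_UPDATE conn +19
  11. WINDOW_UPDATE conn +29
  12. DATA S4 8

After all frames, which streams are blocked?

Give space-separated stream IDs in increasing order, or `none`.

Answer: S1 S2

Derivation:
Op 1: conn=20 S1=20 S2=26 S3=26 S4=26 blocked=[]
Op 2: conn=8 S1=20 S2=14 S3=26 S4=26 blocked=[]
Op 3: conn=24 S1=20 S2=14 S3=26 S4=26 blocked=[]
Op 4: conn=19 S1=20 S2=14 S3=26 S4=21 blocked=[]
Op 5: conn=6 S1=7 S2=14 S3=26 S4=21 blocked=[]
Op 6: conn=-2 S1=7 S2=14 S3=26 S4=13 blocked=[1, 2, 3, 4]
Op 7: conn=-21 S1=-12 S2=14 S3=26 S4=13 blocked=[1, 2, 3, 4]
Op 8: conn=-27 S1=-12 S2=8 S3=26 S4=13 blocked=[1, 2, 3, 4]
Op 9: conn=-39 S1=-12 S2=-4 S3=26 S4=13 blocked=[1, 2, 3, 4]
Op 10: conn=-20 S1=-12 S2=-4 S3=26 S4=13 blocked=[1, 2, 3, 4]
Op 11: conn=9 S1=-12 S2=-4 S3=26 S4=13 blocked=[1, 2]
Op 12: conn=1 S1=-12 S2=-4 S3=26 S4=5 blocked=[1, 2]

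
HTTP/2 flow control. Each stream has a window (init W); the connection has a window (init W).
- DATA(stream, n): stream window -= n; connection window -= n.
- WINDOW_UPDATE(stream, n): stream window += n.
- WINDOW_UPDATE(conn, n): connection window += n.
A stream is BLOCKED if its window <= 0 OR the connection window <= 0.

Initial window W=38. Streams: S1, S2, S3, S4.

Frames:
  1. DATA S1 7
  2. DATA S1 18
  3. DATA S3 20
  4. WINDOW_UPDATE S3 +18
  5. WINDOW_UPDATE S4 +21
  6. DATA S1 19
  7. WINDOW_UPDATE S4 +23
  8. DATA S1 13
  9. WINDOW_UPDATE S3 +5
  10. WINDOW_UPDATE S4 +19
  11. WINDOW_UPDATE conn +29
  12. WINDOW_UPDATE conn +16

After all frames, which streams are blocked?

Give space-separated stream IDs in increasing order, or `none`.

Answer: S1

Derivation:
Op 1: conn=31 S1=31 S2=38 S3=38 S4=38 blocked=[]
Op 2: conn=13 S1=13 S2=38 S3=38 S4=38 blocked=[]
Op 3: conn=-7 S1=13 S2=38 S3=18 S4=38 blocked=[1, 2, 3, 4]
Op 4: conn=-7 S1=13 S2=38 S3=36 S4=38 blocked=[1, 2, 3, 4]
Op 5: conn=-7 S1=13 S2=38 S3=36 S4=59 blocked=[1, 2, 3, 4]
Op 6: conn=-26 S1=-6 S2=38 S3=36 S4=59 blocked=[1, 2, 3, 4]
Op 7: conn=-26 S1=-6 S2=38 S3=36 S4=82 blocked=[1, 2, 3, 4]
Op 8: conn=-39 S1=-19 S2=38 S3=36 S4=82 blocked=[1, 2, 3, 4]
Op 9: conn=-39 S1=-19 S2=38 S3=41 S4=82 blocked=[1, 2, 3, 4]
Op 10: conn=-39 S1=-19 S2=38 S3=41 S4=101 blocked=[1, 2, 3, 4]
Op 11: conn=-10 S1=-19 S2=38 S3=41 S4=101 blocked=[1, 2, 3, 4]
Op 12: conn=6 S1=-19 S2=38 S3=41 S4=101 blocked=[1]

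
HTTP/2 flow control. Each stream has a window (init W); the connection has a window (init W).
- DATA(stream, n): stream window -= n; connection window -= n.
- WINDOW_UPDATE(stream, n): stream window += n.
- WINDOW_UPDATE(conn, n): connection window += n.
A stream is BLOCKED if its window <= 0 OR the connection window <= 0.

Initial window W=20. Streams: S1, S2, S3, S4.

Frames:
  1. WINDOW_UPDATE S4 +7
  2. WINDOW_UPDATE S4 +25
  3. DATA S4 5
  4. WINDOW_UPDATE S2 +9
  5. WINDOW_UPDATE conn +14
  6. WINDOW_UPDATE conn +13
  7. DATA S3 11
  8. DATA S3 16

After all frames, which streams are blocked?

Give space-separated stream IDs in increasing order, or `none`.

Op 1: conn=20 S1=20 S2=20 S3=20 S4=27 blocked=[]
Op 2: conn=20 S1=20 S2=20 S3=20 S4=52 blocked=[]
Op 3: conn=15 S1=20 S2=20 S3=20 S4=47 blocked=[]
Op 4: conn=15 S1=20 S2=29 S3=20 S4=47 blocked=[]
Op 5: conn=29 S1=20 S2=29 S3=20 S4=47 blocked=[]
Op 6: conn=42 S1=20 S2=29 S3=20 S4=47 blocked=[]
Op 7: conn=31 S1=20 S2=29 S3=9 S4=47 blocked=[]
Op 8: conn=15 S1=20 S2=29 S3=-7 S4=47 blocked=[3]

Answer: S3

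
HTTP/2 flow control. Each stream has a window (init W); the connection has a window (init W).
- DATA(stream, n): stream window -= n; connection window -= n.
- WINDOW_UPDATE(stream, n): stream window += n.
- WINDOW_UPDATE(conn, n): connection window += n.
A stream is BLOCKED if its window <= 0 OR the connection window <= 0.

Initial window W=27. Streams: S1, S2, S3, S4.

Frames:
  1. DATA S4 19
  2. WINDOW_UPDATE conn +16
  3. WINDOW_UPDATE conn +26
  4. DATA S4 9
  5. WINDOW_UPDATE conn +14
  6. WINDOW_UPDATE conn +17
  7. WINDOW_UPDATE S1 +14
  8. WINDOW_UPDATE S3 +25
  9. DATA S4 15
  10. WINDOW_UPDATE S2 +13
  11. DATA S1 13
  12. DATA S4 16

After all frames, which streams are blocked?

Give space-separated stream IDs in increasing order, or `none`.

Answer: S4

Derivation:
Op 1: conn=8 S1=27 S2=27 S3=27 S4=8 blocked=[]
Op 2: conn=24 S1=27 S2=27 S3=27 S4=8 blocked=[]
Op 3: conn=50 S1=27 S2=27 S3=27 S4=8 blocked=[]
Op 4: conn=41 S1=27 S2=27 S3=27 S4=-1 blocked=[4]
Op 5: conn=55 S1=27 S2=27 S3=27 S4=-1 blocked=[4]
Op 6: conn=72 S1=27 S2=27 S3=27 S4=-1 blocked=[4]
Op 7: conn=72 S1=41 S2=27 S3=27 S4=-1 blocked=[4]
Op 8: conn=72 S1=41 S2=27 S3=52 S4=-1 blocked=[4]
Op 9: conn=57 S1=41 S2=27 S3=52 S4=-16 blocked=[4]
Op 10: conn=57 S1=41 S2=40 S3=52 S4=-16 blocked=[4]
Op 11: conn=44 S1=28 S2=40 S3=52 S4=-16 blocked=[4]
Op 12: conn=28 S1=28 S2=40 S3=52 S4=-32 blocked=[4]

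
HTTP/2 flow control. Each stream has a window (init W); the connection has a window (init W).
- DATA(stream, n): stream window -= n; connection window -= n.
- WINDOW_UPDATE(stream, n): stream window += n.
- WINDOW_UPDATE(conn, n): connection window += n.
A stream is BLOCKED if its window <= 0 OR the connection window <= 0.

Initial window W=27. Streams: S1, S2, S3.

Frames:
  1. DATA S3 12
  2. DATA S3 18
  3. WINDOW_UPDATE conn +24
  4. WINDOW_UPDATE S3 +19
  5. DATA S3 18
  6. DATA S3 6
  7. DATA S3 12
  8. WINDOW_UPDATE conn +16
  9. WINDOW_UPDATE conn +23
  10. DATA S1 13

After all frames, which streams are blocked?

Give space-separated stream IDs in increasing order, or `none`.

Answer: S3

Derivation:
Op 1: conn=15 S1=27 S2=27 S3=15 blocked=[]
Op 2: conn=-3 S1=27 S2=27 S3=-3 blocked=[1, 2, 3]
Op 3: conn=21 S1=27 S2=27 S3=-3 blocked=[3]
Op 4: conn=21 S1=27 S2=27 S3=16 blocked=[]
Op 5: conn=3 S1=27 S2=27 S3=-2 blocked=[3]
Op 6: conn=-3 S1=27 S2=27 S3=-8 blocked=[1, 2, 3]
Op 7: conn=-15 S1=27 S2=27 S3=-20 blocked=[1, 2, 3]
Op 8: conn=1 S1=27 S2=27 S3=-20 blocked=[3]
Op 9: conn=24 S1=27 S2=27 S3=-20 blocked=[3]
Op 10: conn=11 S1=14 S2=27 S3=-20 blocked=[3]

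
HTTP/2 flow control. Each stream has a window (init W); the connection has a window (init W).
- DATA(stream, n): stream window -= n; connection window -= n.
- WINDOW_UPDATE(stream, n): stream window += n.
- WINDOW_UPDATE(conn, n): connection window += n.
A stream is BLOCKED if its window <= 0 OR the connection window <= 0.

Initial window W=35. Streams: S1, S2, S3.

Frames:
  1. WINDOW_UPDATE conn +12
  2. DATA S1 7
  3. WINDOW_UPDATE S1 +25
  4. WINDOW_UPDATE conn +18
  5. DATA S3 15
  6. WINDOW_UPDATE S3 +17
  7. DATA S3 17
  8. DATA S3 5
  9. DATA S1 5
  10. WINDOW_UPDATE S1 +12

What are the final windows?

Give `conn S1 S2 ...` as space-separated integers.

Op 1: conn=47 S1=35 S2=35 S3=35 blocked=[]
Op 2: conn=40 S1=28 S2=35 S3=35 blocked=[]
Op 3: conn=40 S1=53 S2=35 S3=35 blocked=[]
Op 4: conn=58 S1=53 S2=35 S3=35 blocked=[]
Op 5: conn=43 S1=53 S2=35 S3=20 blocked=[]
Op 6: conn=43 S1=53 S2=35 S3=37 blocked=[]
Op 7: conn=26 S1=53 S2=35 S3=20 blocked=[]
Op 8: conn=21 S1=53 S2=35 S3=15 blocked=[]
Op 9: conn=16 S1=48 S2=35 S3=15 blocked=[]
Op 10: conn=16 S1=60 S2=35 S3=15 blocked=[]

Answer: 16 60 35 15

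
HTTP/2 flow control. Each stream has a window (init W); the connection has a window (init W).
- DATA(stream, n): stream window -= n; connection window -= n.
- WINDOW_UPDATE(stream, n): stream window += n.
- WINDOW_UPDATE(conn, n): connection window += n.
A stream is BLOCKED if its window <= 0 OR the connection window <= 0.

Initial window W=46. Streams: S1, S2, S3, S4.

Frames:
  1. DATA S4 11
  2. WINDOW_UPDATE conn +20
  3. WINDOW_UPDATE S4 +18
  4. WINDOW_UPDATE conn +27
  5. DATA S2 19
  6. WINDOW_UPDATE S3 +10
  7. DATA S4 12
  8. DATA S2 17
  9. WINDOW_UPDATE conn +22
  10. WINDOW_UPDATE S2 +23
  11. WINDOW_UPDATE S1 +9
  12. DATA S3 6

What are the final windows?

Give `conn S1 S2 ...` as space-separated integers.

Answer: 50 55 33 50 41

Derivation:
Op 1: conn=35 S1=46 S2=46 S3=46 S4=35 blocked=[]
Op 2: conn=55 S1=46 S2=46 S3=46 S4=35 blocked=[]
Op 3: conn=55 S1=46 S2=46 S3=46 S4=53 blocked=[]
Op 4: conn=82 S1=46 S2=46 S3=46 S4=53 blocked=[]
Op 5: conn=63 S1=46 S2=27 S3=46 S4=53 blocked=[]
Op 6: conn=63 S1=46 S2=27 S3=56 S4=53 blocked=[]
Op 7: conn=51 S1=46 S2=27 S3=56 S4=41 blocked=[]
Op 8: conn=34 S1=46 S2=10 S3=56 S4=41 blocked=[]
Op 9: conn=56 S1=46 S2=10 S3=56 S4=41 blocked=[]
Op 10: conn=56 S1=46 S2=33 S3=56 S4=41 blocked=[]
Op 11: conn=56 S1=55 S2=33 S3=56 S4=41 blocked=[]
Op 12: conn=50 S1=55 S2=33 S3=50 S4=41 blocked=[]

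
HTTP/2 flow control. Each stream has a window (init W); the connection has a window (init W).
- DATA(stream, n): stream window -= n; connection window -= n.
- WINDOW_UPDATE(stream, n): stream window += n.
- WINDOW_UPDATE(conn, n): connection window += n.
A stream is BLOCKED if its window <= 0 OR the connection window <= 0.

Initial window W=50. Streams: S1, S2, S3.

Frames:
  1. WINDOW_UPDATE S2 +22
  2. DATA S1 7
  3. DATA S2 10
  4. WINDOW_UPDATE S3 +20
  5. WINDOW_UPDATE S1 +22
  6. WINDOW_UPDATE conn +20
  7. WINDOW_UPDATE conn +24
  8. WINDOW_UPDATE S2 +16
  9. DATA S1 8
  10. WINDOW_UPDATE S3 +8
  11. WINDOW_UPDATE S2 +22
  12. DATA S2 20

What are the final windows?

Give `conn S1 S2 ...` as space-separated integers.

Answer: 49 57 80 78

Derivation:
Op 1: conn=50 S1=50 S2=72 S3=50 blocked=[]
Op 2: conn=43 S1=43 S2=72 S3=50 blocked=[]
Op 3: conn=33 S1=43 S2=62 S3=50 blocked=[]
Op 4: conn=33 S1=43 S2=62 S3=70 blocked=[]
Op 5: conn=33 S1=65 S2=62 S3=70 blocked=[]
Op 6: conn=53 S1=65 S2=62 S3=70 blocked=[]
Op 7: conn=77 S1=65 S2=62 S3=70 blocked=[]
Op 8: conn=77 S1=65 S2=78 S3=70 blocked=[]
Op 9: conn=69 S1=57 S2=78 S3=70 blocked=[]
Op 10: conn=69 S1=57 S2=78 S3=78 blocked=[]
Op 11: conn=69 S1=57 S2=100 S3=78 blocked=[]
Op 12: conn=49 S1=57 S2=80 S3=78 blocked=[]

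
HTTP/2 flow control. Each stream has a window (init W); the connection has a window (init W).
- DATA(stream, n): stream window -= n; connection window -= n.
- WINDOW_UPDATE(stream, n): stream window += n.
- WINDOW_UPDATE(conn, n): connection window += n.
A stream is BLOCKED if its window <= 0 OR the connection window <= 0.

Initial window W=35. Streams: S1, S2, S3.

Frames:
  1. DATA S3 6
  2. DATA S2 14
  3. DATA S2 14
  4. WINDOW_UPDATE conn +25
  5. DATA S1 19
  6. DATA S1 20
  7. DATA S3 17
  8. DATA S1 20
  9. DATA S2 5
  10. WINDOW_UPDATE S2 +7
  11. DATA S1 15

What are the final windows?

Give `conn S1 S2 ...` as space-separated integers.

Op 1: conn=29 S1=35 S2=35 S3=29 blocked=[]
Op 2: conn=15 S1=35 S2=21 S3=29 blocked=[]
Op 3: conn=1 S1=35 S2=7 S3=29 blocked=[]
Op 4: conn=26 S1=35 S2=7 S3=29 blocked=[]
Op 5: conn=7 S1=16 S2=7 S3=29 blocked=[]
Op 6: conn=-13 S1=-4 S2=7 S3=29 blocked=[1, 2, 3]
Op 7: conn=-30 S1=-4 S2=7 S3=12 blocked=[1, 2, 3]
Op 8: conn=-50 S1=-24 S2=7 S3=12 blocked=[1, 2, 3]
Op 9: conn=-55 S1=-24 S2=2 S3=12 blocked=[1, 2, 3]
Op 10: conn=-55 S1=-24 S2=9 S3=12 blocked=[1, 2, 3]
Op 11: conn=-70 S1=-39 S2=9 S3=12 blocked=[1, 2, 3]

Answer: -70 -39 9 12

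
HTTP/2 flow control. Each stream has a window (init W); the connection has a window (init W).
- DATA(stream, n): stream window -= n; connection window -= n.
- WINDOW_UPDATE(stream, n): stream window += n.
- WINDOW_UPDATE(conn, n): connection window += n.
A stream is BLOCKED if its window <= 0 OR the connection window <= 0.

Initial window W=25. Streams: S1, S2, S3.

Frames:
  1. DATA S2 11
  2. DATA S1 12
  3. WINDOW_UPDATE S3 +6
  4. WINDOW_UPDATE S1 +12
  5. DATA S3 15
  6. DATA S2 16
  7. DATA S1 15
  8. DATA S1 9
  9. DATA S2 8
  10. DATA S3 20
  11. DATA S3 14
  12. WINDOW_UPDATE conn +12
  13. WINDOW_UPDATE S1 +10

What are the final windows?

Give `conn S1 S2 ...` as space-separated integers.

Op 1: conn=14 S1=25 S2=14 S3=25 blocked=[]
Op 2: conn=2 S1=13 S2=14 S3=25 blocked=[]
Op 3: conn=2 S1=13 S2=14 S3=31 blocked=[]
Op 4: conn=2 S1=25 S2=14 S3=31 blocked=[]
Op 5: conn=-13 S1=25 S2=14 S3=16 blocked=[1, 2, 3]
Op 6: conn=-29 S1=25 S2=-2 S3=16 blocked=[1, 2, 3]
Op 7: conn=-44 S1=10 S2=-2 S3=16 blocked=[1, 2, 3]
Op 8: conn=-53 S1=1 S2=-2 S3=16 blocked=[1, 2, 3]
Op 9: conn=-61 S1=1 S2=-10 S3=16 blocked=[1, 2, 3]
Op 10: conn=-81 S1=1 S2=-10 S3=-4 blocked=[1, 2, 3]
Op 11: conn=-95 S1=1 S2=-10 S3=-18 blocked=[1, 2, 3]
Op 12: conn=-83 S1=1 S2=-10 S3=-18 blocked=[1, 2, 3]
Op 13: conn=-83 S1=11 S2=-10 S3=-18 blocked=[1, 2, 3]

Answer: -83 11 -10 -18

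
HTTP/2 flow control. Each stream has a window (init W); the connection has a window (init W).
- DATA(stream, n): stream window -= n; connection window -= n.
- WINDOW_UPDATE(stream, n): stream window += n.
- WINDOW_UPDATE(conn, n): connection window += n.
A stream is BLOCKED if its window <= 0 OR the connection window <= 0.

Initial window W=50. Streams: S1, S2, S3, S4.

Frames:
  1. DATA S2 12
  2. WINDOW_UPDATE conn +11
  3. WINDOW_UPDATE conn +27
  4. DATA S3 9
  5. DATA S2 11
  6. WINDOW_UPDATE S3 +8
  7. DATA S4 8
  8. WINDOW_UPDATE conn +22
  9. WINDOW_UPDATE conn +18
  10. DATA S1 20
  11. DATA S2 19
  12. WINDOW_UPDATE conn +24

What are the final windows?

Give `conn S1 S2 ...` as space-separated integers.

Answer: 73 30 8 49 42

Derivation:
Op 1: conn=38 S1=50 S2=38 S3=50 S4=50 blocked=[]
Op 2: conn=49 S1=50 S2=38 S3=50 S4=50 blocked=[]
Op 3: conn=76 S1=50 S2=38 S3=50 S4=50 blocked=[]
Op 4: conn=67 S1=50 S2=38 S3=41 S4=50 blocked=[]
Op 5: conn=56 S1=50 S2=27 S3=41 S4=50 blocked=[]
Op 6: conn=56 S1=50 S2=27 S3=49 S4=50 blocked=[]
Op 7: conn=48 S1=50 S2=27 S3=49 S4=42 blocked=[]
Op 8: conn=70 S1=50 S2=27 S3=49 S4=42 blocked=[]
Op 9: conn=88 S1=50 S2=27 S3=49 S4=42 blocked=[]
Op 10: conn=68 S1=30 S2=27 S3=49 S4=42 blocked=[]
Op 11: conn=49 S1=30 S2=8 S3=49 S4=42 blocked=[]
Op 12: conn=73 S1=30 S2=8 S3=49 S4=42 blocked=[]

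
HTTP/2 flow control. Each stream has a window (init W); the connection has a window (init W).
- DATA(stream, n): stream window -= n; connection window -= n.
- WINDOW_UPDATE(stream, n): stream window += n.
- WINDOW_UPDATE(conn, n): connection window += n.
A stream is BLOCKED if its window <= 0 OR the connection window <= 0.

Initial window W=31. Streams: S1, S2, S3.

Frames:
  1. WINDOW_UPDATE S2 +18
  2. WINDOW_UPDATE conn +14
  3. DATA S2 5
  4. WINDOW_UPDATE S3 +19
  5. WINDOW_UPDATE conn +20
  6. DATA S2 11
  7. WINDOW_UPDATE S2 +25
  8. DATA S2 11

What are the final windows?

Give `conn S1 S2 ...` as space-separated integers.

Op 1: conn=31 S1=31 S2=49 S3=31 blocked=[]
Op 2: conn=45 S1=31 S2=49 S3=31 blocked=[]
Op 3: conn=40 S1=31 S2=44 S3=31 blocked=[]
Op 4: conn=40 S1=31 S2=44 S3=50 blocked=[]
Op 5: conn=60 S1=31 S2=44 S3=50 blocked=[]
Op 6: conn=49 S1=31 S2=33 S3=50 blocked=[]
Op 7: conn=49 S1=31 S2=58 S3=50 blocked=[]
Op 8: conn=38 S1=31 S2=47 S3=50 blocked=[]

Answer: 38 31 47 50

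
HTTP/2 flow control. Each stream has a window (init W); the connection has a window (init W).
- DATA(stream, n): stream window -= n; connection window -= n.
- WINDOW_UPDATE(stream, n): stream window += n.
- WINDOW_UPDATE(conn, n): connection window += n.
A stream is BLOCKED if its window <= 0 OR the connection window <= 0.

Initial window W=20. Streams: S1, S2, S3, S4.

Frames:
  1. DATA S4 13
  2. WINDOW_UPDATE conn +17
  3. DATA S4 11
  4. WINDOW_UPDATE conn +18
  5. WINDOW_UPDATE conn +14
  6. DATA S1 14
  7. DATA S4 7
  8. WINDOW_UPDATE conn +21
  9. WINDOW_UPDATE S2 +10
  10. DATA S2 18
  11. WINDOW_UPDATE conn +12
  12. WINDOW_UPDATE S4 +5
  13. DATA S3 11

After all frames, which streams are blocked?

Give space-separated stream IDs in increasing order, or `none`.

Op 1: conn=7 S1=20 S2=20 S3=20 S4=7 blocked=[]
Op 2: conn=24 S1=20 S2=20 S3=20 S4=7 blocked=[]
Op 3: conn=13 S1=20 S2=20 S3=20 S4=-4 blocked=[4]
Op 4: conn=31 S1=20 S2=20 S3=20 S4=-4 blocked=[4]
Op 5: conn=45 S1=20 S2=20 S3=20 S4=-4 blocked=[4]
Op 6: conn=31 S1=6 S2=20 S3=20 S4=-4 blocked=[4]
Op 7: conn=24 S1=6 S2=20 S3=20 S4=-11 blocked=[4]
Op 8: conn=45 S1=6 S2=20 S3=20 S4=-11 blocked=[4]
Op 9: conn=45 S1=6 S2=30 S3=20 S4=-11 blocked=[4]
Op 10: conn=27 S1=6 S2=12 S3=20 S4=-11 blocked=[4]
Op 11: conn=39 S1=6 S2=12 S3=20 S4=-11 blocked=[4]
Op 12: conn=39 S1=6 S2=12 S3=20 S4=-6 blocked=[4]
Op 13: conn=28 S1=6 S2=12 S3=9 S4=-6 blocked=[4]

Answer: S4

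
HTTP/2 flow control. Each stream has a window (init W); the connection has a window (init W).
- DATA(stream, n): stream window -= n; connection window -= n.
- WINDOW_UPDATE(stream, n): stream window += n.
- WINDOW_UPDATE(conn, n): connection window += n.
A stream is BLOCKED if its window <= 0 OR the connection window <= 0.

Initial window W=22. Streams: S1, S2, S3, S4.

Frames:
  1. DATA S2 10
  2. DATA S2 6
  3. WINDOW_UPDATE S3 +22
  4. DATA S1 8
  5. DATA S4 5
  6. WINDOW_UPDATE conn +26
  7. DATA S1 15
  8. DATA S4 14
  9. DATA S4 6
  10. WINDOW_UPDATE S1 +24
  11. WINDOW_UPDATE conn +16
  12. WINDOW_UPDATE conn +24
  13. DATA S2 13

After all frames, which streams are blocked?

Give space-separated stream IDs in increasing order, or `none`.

Answer: S2 S4

Derivation:
Op 1: conn=12 S1=22 S2=12 S3=22 S4=22 blocked=[]
Op 2: conn=6 S1=22 S2=6 S3=22 S4=22 blocked=[]
Op 3: conn=6 S1=22 S2=6 S3=44 S4=22 blocked=[]
Op 4: conn=-2 S1=14 S2=6 S3=44 S4=22 blocked=[1, 2, 3, 4]
Op 5: conn=-7 S1=14 S2=6 S3=44 S4=17 blocked=[1, 2, 3, 4]
Op 6: conn=19 S1=14 S2=6 S3=44 S4=17 blocked=[]
Op 7: conn=4 S1=-1 S2=6 S3=44 S4=17 blocked=[1]
Op 8: conn=-10 S1=-1 S2=6 S3=44 S4=3 blocked=[1, 2, 3, 4]
Op 9: conn=-16 S1=-1 S2=6 S3=44 S4=-3 blocked=[1, 2, 3, 4]
Op 10: conn=-16 S1=23 S2=6 S3=44 S4=-3 blocked=[1, 2, 3, 4]
Op 11: conn=0 S1=23 S2=6 S3=44 S4=-3 blocked=[1, 2, 3, 4]
Op 12: conn=24 S1=23 S2=6 S3=44 S4=-3 blocked=[4]
Op 13: conn=11 S1=23 S2=-7 S3=44 S4=-3 blocked=[2, 4]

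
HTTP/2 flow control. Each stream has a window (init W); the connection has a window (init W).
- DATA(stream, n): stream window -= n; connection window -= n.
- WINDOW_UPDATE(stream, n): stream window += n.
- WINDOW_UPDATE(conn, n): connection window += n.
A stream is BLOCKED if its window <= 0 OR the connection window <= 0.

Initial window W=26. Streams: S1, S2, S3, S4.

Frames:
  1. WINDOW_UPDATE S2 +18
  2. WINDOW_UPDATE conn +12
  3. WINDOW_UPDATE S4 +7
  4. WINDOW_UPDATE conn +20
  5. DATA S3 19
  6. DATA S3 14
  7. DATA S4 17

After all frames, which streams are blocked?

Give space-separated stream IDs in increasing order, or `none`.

Answer: S3

Derivation:
Op 1: conn=26 S1=26 S2=44 S3=26 S4=26 blocked=[]
Op 2: conn=38 S1=26 S2=44 S3=26 S4=26 blocked=[]
Op 3: conn=38 S1=26 S2=44 S3=26 S4=33 blocked=[]
Op 4: conn=58 S1=26 S2=44 S3=26 S4=33 blocked=[]
Op 5: conn=39 S1=26 S2=44 S3=7 S4=33 blocked=[]
Op 6: conn=25 S1=26 S2=44 S3=-7 S4=33 blocked=[3]
Op 7: conn=8 S1=26 S2=44 S3=-7 S4=16 blocked=[3]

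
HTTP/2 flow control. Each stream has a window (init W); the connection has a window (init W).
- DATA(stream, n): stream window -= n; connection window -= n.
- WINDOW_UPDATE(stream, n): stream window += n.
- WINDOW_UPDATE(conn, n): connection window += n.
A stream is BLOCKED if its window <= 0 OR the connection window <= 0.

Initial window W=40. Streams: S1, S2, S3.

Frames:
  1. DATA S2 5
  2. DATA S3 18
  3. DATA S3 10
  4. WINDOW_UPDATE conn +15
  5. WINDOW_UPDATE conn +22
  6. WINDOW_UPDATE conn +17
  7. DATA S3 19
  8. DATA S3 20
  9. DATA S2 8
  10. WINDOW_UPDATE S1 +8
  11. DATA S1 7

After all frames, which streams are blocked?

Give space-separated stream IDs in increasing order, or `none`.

Answer: S3

Derivation:
Op 1: conn=35 S1=40 S2=35 S3=40 blocked=[]
Op 2: conn=17 S1=40 S2=35 S3=22 blocked=[]
Op 3: conn=7 S1=40 S2=35 S3=12 blocked=[]
Op 4: conn=22 S1=40 S2=35 S3=12 blocked=[]
Op 5: conn=44 S1=40 S2=35 S3=12 blocked=[]
Op 6: conn=61 S1=40 S2=35 S3=12 blocked=[]
Op 7: conn=42 S1=40 S2=35 S3=-7 blocked=[3]
Op 8: conn=22 S1=40 S2=35 S3=-27 blocked=[3]
Op 9: conn=14 S1=40 S2=27 S3=-27 blocked=[3]
Op 10: conn=14 S1=48 S2=27 S3=-27 blocked=[3]
Op 11: conn=7 S1=41 S2=27 S3=-27 blocked=[3]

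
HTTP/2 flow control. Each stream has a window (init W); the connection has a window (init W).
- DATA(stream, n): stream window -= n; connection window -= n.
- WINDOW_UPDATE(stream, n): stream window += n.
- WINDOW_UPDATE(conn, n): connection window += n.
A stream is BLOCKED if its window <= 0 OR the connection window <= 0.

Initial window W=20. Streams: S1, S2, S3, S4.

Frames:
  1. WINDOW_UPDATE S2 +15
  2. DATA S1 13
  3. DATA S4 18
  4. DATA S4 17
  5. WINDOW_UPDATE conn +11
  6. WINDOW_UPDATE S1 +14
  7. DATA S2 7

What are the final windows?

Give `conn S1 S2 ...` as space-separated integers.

Op 1: conn=20 S1=20 S2=35 S3=20 S4=20 blocked=[]
Op 2: conn=7 S1=7 S2=35 S3=20 S4=20 blocked=[]
Op 3: conn=-11 S1=7 S2=35 S3=20 S4=2 blocked=[1, 2, 3, 4]
Op 4: conn=-28 S1=7 S2=35 S3=20 S4=-15 blocked=[1, 2, 3, 4]
Op 5: conn=-17 S1=7 S2=35 S3=20 S4=-15 blocked=[1, 2, 3, 4]
Op 6: conn=-17 S1=21 S2=35 S3=20 S4=-15 blocked=[1, 2, 3, 4]
Op 7: conn=-24 S1=21 S2=28 S3=20 S4=-15 blocked=[1, 2, 3, 4]

Answer: -24 21 28 20 -15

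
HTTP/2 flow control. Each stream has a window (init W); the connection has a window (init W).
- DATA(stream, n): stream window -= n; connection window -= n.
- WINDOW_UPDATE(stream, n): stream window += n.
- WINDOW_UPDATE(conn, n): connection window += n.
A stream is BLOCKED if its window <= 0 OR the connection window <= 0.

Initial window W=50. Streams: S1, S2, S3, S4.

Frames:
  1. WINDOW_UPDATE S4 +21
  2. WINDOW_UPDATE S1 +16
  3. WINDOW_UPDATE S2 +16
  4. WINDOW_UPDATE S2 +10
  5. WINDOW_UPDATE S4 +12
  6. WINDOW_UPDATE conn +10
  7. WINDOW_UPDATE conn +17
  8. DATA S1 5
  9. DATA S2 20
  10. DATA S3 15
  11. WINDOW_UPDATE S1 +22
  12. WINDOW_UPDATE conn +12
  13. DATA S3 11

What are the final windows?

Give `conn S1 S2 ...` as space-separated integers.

Answer: 38 83 56 24 83

Derivation:
Op 1: conn=50 S1=50 S2=50 S3=50 S4=71 blocked=[]
Op 2: conn=50 S1=66 S2=50 S3=50 S4=71 blocked=[]
Op 3: conn=50 S1=66 S2=66 S3=50 S4=71 blocked=[]
Op 4: conn=50 S1=66 S2=76 S3=50 S4=71 blocked=[]
Op 5: conn=50 S1=66 S2=76 S3=50 S4=83 blocked=[]
Op 6: conn=60 S1=66 S2=76 S3=50 S4=83 blocked=[]
Op 7: conn=77 S1=66 S2=76 S3=50 S4=83 blocked=[]
Op 8: conn=72 S1=61 S2=76 S3=50 S4=83 blocked=[]
Op 9: conn=52 S1=61 S2=56 S3=50 S4=83 blocked=[]
Op 10: conn=37 S1=61 S2=56 S3=35 S4=83 blocked=[]
Op 11: conn=37 S1=83 S2=56 S3=35 S4=83 blocked=[]
Op 12: conn=49 S1=83 S2=56 S3=35 S4=83 blocked=[]
Op 13: conn=38 S1=83 S2=56 S3=24 S4=83 blocked=[]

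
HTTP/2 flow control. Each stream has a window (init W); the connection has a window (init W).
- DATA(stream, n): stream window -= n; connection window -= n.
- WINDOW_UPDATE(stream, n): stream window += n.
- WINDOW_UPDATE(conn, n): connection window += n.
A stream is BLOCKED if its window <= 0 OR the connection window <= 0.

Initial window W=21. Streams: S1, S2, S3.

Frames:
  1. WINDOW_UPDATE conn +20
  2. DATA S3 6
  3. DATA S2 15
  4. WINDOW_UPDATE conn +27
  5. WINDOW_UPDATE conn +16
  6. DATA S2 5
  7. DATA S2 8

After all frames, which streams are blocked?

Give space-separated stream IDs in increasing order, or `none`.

Op 1: conn=41 S1=21 S2=21 S3=21 blocked=[]
Op 2: conn=35 S1=21 S2=21 S3=15 blocked=[]
Op 3: conn=20 S1=21 S2=6 S3=15 blocked=[]
Op 4: conn=47 S1=21 S2=6 S3=15 blocked=[]
Op 5: conn=63 S1=21 S2=6 S3=15 blocked=[]
Op 6: conn=58 S1=21 S2=1 S3=15 blocked=[]
Op 7: conn=50 S1=21 S2=-7 S3=15 blocked=[2]

Answer: S2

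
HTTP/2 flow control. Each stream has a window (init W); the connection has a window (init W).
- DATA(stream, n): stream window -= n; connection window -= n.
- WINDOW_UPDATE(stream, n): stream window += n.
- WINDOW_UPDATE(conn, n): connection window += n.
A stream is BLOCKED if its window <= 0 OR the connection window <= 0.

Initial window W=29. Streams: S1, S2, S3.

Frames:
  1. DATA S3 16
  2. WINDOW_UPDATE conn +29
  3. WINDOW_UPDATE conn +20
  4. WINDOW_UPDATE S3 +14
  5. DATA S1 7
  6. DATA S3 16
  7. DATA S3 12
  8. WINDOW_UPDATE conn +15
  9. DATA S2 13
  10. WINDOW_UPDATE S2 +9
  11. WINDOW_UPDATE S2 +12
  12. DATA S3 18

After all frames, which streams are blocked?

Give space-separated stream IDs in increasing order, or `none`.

Answer: S3

Derivation:
Op 1: conn=13 S1=29 S2=29 S3=13 blocked=[]
Op 2: conn=42 S1=29 S2=29 S3=13 blocked=[]
Op 3: conn=62 S1=29 S2=29 S3=13 blocked=[]
Op 4: conn=62 S1=29 S2=29 S3=27 blocked=[]
Op 5: conn=55 S1=22 S2=29 S3=27 blocked=[]
Op 6: conn=39 S1=22 S2=29 S3=11 blocked=[]
Op 7: conn=27 S1=22 S2=29 S3=-1 blocked=[3]
Op 8: conn=42 S1=22 S2=29 S3=-1 blocked=[3]
Op 9: conn=29 S1=22 S2=16 S3=-1 blocked=[3]
Op 10: conn=29 S1=22 S2=25 S3=-1 blocked=[3]
Op 11: conn=29 S1=22 S2=37 S3=-1 blocked=[3]
Op 12: conn=11 S1=22 S2=37 S3=-19 blocked=[3]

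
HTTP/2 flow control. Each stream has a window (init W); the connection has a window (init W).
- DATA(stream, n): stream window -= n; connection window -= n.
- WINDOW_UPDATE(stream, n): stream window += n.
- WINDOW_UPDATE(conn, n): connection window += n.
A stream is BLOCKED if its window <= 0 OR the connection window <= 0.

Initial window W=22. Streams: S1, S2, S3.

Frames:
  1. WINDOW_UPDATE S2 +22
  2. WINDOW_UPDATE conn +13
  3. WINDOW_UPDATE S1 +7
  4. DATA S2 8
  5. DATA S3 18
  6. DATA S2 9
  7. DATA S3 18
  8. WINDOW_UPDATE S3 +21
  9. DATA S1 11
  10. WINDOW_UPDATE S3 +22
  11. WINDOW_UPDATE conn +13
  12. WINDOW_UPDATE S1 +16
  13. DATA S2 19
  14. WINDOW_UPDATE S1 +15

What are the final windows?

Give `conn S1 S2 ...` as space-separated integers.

Op 1: conn=22 S1=22 S2=44 S3=22 blocked=[]
Op 2: conn=35 S1=22 S2=44 S3=22 blocked=[]
Op 3: conn=35 S1=29 S2=44 S3=22 blocked=[]
Op 4: conn=27 S1=29 S2=36 S3=22 blocked=[]
Op 5: conn=9 S1=29 S2=36 S3=4 blocked=[]
Op 6: conn=0 S1=29 S2=27 S3=4 blocked=[1, 2, 3]
Op 7: conn=-18 S1=29 S2=27 S3=-14 blocked=[1, 2, 3]
Op 8: conn=-18 S1=29 S2=27 S3=7 blocked=[1, 2, 3]
Op 9: conn=-29 S1=18 S2=27 S3=7 blocked=[1, 2, 3]
Op 10: conn=-29 S1=18 S2=27 S3=29 blocked=[1, 2, 3]
Op 11: conn=-16 S1=18 S2=27 S3=29 blocked=[1, 2, 3]
Op 12: conn=-16 S1=34 S2=27 S3=29 blocked=[1, 2, 3]
Op 13: conn=-35 S1=34 S2=8 S3=29 blocked=[1, 2, 3]
Op 14: conn=-35 S1=49 S2=8 S3=29 blocked=[1, 2, 3]

Answer: -35 49 8 29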